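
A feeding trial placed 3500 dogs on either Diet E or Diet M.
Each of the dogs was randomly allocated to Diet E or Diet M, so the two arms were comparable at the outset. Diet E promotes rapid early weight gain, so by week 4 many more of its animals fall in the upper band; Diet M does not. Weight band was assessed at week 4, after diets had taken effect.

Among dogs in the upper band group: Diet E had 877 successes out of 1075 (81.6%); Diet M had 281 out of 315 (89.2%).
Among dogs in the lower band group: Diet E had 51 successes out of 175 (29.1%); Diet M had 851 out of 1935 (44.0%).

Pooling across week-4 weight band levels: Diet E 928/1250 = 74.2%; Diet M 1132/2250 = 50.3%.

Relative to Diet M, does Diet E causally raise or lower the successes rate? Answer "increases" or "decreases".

increases

Stratifying would compare diets among dogs the diets themselves sorted into week-4 weight band groups — a form of selection on an intermediate. The unconditioned pooled rates give the total causal effect.
Pooled: Diet E 74.2% vs Diet M 50.3%; Diet E is higher overall.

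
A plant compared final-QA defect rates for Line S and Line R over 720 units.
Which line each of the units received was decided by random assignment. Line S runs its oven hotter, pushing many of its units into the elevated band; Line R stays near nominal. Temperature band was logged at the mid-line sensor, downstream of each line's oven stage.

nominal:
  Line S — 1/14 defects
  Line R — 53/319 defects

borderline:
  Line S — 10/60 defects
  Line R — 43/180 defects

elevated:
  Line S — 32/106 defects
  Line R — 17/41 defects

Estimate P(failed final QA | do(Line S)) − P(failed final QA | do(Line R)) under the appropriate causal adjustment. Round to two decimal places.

+0.03

The stratified and pooled comparisons disagree (Line S wins within each in-process temperature band; Line R wins overall), so the answer turns on the causal role of in-process temperature band.
Because the line influences in-process temperature band, in-process temperature band is a post-treatment mediator, not a confounder. Stratifying on it would bias the estimate; the causal effect is the crude pooled difference.
The causal difference is the pooled difference: 0.239 − 0.209 = +0.030.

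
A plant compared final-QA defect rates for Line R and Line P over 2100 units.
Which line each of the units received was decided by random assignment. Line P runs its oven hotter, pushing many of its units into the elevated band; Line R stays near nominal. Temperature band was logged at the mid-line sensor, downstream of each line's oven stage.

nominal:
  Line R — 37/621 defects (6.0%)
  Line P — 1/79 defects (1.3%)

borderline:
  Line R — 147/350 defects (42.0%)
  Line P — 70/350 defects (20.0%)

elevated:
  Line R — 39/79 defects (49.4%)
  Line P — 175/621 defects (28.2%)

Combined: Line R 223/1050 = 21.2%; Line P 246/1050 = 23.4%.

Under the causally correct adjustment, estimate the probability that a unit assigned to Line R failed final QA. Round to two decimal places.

0.21

Line P is lower inside every in-process temperature band stratum but Line R is lower in aggregate. Whether to stratify depends on how in-process temperature band relates to the line.
In-process temperature band is recorded after the line and is itself shifted by it — it sits on the causal path from line to outcome. Conditioning on a mediator would strip out part of the effect we want; the pooled comparison gives the total causal effect.
So P(outcome | do(Line R)) is just the pooled rate for Line R: 223/1050 = 0.212.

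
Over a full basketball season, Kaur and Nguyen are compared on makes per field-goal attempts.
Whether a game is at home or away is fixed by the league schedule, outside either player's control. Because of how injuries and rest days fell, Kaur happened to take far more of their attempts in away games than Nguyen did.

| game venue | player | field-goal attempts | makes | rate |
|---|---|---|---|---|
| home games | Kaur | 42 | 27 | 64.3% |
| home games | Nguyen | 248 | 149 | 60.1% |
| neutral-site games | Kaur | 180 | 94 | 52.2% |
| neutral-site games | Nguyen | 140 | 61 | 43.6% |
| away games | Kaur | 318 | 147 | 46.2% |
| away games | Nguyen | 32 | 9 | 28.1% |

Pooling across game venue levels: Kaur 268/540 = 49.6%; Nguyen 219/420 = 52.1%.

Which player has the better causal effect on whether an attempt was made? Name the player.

Game venue satisfies the back-door criterion: it is not a descendant of the player, and it blocks the spurious path from player to outcome. Adjusting for it (i.e., using the within-game venue rates) gives the causal effect.
Within each level — home games: 64.3% vs 60.1%; neutral-site games: 52.2% vs 43.6%; away games: 46.2% vs 28.1% — Kaur is higher every time.

Kaur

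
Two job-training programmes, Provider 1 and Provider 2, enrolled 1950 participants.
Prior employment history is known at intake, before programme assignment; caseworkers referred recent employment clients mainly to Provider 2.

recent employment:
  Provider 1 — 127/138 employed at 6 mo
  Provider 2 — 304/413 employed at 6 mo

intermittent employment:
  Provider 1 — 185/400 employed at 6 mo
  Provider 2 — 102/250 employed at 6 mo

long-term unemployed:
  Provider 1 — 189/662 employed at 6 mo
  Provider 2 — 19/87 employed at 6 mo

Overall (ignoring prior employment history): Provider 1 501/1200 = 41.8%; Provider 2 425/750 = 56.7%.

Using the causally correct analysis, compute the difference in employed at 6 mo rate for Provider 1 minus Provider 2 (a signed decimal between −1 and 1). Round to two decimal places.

+0.10

Here prior employment history is a common cause — it drives both which programme a case falls under and the outcome. The crude comparison mixes populations; the stratum-specific rates are the causally relevant ones.
Adjusting over the population distribution of prior employment history: 0.283·(0.920−0.736) + 0.333·(0.463−0.408) + 0.384·(0.285−0.218) = +0.096.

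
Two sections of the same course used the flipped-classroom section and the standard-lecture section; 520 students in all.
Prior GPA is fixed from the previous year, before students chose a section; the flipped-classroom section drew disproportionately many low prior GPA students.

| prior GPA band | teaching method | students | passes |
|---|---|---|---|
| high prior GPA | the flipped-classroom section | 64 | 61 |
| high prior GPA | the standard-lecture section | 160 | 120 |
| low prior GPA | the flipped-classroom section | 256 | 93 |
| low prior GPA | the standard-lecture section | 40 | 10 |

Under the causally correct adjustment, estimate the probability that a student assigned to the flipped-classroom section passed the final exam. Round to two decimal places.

The stratified and pooled comparisons disagree (the flipped-classroom section wins within each prior GPA band; the standard-lecture section wins overall), so the answer turns on the causal role of prior GPA band.
Here prior GPA band is a common cause — it drives both which teaching method a case falls under and the outcome. The crude comparison mixes populations; the stratum-specific rates are the causally relevant ones.
Standardising the flipped-classroom section to the population prior GPA band mix: 0.431·61/64 + 0.569·93/256 = 0.617.

0.62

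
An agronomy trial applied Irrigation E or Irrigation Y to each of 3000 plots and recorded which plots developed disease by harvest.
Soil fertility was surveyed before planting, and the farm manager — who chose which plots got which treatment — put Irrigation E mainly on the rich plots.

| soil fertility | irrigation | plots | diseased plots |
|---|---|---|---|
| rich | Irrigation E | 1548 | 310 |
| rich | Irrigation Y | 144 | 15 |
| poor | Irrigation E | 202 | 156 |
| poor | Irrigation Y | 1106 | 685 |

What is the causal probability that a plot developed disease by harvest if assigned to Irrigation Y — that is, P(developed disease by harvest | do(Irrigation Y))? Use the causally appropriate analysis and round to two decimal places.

0.33

The imbalance in soil fertility arose from how plots were allocated, not from anything the irrigation did; and soil fertility independently affects the outcome. The pooled gap is confounded — condition on soil fertility.
Standardising Irrigation Y to the population soil fertility mix: 0.564·15/144 + 0.436·685/1106 = 0.329.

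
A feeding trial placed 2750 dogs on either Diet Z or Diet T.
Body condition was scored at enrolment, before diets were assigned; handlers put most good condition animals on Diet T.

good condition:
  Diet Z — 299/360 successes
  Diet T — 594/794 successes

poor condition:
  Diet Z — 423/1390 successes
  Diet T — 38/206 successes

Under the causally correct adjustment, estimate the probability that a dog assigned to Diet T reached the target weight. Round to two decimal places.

0.42

The stratified and pooled comparisons disagree (Diet Z wins within each starting body condition; Diet T wins overall), so the answer turns on the causal role of starting body condition.
Nothing the diet does changes starting body condition; the imbalance is an allocation artefact. With starting body condition also predicting the outcome, the pooled figure is confounded, and the within-stratum comparison is the causal one.
Standardising Diet T to the population starting body condition mix: 0.420·594/794 + 0.580·38/206 = 0.421.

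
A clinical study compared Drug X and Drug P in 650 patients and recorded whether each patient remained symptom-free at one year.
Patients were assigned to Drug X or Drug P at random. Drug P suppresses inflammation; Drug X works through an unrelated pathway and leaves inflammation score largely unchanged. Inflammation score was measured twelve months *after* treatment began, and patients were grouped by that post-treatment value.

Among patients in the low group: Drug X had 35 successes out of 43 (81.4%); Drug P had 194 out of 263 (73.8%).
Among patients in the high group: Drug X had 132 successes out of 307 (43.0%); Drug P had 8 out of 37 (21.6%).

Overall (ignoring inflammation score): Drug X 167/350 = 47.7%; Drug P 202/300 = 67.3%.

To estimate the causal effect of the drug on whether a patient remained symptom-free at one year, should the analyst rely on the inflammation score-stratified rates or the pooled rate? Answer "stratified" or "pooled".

Inflammation score here is a post-treatment variable shaped by the drug; conditioning on it would introduce bias rather than remove it. The overall comparison is the causal one.
Pooled: Drug X 47.7% vs Drug P 67.3%; Drug P is higher overall.

pooled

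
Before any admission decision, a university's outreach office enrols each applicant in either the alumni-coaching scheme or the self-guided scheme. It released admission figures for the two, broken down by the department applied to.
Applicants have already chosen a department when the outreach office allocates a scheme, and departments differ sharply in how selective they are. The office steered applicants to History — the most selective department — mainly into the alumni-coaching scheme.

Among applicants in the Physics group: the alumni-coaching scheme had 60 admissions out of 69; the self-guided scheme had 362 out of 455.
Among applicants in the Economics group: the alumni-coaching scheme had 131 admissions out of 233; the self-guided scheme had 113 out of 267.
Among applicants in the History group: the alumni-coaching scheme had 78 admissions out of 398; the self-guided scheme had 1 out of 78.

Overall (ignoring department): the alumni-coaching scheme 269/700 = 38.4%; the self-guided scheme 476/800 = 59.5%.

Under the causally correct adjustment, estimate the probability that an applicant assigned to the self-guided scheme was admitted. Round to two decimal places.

the alumni-coaching scheme is higher inside every department stratum but the self-guided scheme is higher in aggregate. Whether to stratify depends on how department relates to the outreach scheme.
The imbalance in department arose from how applicants were allocated, not from anything the outreach scheme did; and department independently affects the outcome. The pooled gap is confounded — condition on department.
Standardising the self-guided scheme to the population department mix: 0.349·362/455 + 0.333·113/267 + 0.317·1/78 = 0.423.

0.42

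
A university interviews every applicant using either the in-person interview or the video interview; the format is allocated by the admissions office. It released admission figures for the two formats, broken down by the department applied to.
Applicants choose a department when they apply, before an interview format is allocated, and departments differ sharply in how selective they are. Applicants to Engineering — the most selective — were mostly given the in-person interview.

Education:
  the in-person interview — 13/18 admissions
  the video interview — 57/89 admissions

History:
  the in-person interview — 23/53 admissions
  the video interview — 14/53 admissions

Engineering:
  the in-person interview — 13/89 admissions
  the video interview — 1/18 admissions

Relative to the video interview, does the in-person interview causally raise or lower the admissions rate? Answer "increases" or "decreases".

increases

Nothing the interview format does changes department; the imbalance is an allocation artefact. With department also predicting the outcome, the pooled figure is confounded, and the within-stratum comparison is the causal one.
Within each level — Education: 72.2% vs 64.0%; History: 43.4% vs 26.4%; Engineering: 14.6% vs 5.6% — the in-person interview is higher every time.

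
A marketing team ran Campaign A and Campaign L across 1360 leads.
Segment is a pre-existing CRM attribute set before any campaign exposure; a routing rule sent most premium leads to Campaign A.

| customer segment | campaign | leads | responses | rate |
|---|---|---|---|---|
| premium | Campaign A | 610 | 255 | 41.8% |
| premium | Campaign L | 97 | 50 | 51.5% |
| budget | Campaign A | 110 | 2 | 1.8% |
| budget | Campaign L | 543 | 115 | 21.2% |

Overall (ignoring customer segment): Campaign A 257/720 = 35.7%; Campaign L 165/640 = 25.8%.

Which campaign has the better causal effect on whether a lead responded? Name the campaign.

The stratified and pooled comparisons disagree (Campaign L wins within each customer segment; Campaign A wins overall), so the answer turns on the causal role of customer segment.
Since customer segment is a pre-existing factor (not a product of the campaign) and it affects the outcome on its own, it is a confounder. The stratified rates, not the pooled rate, identify the causal effect.
Within each level — premium: 41.8% vs 51.5%; budget: 1.8% vs 21.2% — Campaign L is higher every time.

Campaign L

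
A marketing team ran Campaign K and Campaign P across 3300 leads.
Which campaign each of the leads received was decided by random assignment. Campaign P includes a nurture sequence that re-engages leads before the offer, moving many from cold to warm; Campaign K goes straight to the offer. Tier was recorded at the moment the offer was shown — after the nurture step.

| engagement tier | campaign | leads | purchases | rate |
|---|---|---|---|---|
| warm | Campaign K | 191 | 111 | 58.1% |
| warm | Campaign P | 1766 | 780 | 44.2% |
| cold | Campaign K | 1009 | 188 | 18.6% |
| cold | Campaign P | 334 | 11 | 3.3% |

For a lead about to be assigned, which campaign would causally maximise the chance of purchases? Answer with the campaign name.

The distribution of engagement tier is itself part of what the campaign does — it is an intermediate outcome. Holding it fixed would remove that part of the effect; the total effect is the pooled difference.
Pooled: Campaign K 24.9% vs Campaign P 37.7%; Campaign P is higher overall.

Campaign P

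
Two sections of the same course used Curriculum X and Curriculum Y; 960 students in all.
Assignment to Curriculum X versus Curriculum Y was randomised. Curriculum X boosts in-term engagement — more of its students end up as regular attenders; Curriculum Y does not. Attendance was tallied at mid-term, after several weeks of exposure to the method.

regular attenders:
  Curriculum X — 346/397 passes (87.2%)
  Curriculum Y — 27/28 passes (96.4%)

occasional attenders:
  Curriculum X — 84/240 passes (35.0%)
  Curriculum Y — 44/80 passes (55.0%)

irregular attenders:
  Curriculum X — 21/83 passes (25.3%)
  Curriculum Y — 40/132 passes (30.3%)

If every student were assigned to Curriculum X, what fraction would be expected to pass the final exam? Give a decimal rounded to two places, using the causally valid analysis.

Within every mid-term attendance level Curriculum Y has the higher rate, yet pooled Curriculum X does — Simpson's reversal.
Mid-term attendance here is a post-treatment variable shaped by the teaching method; conditioning on it would introduce bias rather than remove it. The overall comparison is the causal one.
So P(outcome | do(Curriculum X)) is just the pooled rate for Curriculum X: 451/720 = 0.626.

0.63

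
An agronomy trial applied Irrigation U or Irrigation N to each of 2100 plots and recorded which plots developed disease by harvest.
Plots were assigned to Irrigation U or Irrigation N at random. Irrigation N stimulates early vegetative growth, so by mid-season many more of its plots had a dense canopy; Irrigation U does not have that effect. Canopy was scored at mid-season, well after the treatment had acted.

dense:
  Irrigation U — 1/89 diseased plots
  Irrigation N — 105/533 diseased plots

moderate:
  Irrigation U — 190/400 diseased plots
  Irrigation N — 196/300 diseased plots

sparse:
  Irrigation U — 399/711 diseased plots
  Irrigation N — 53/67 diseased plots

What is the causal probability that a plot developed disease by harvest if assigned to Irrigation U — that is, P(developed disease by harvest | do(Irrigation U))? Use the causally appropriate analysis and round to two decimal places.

Mid-season canopy here is a post-treatment variable shaped by the irrigation; conditioning on it would introduce bias rather than remove it. The overall comparison is the causal one.
So P(outcome | do(Irrigation U)) is just the pooled rate for Irrigation U: 590/1200 = 0.492.

0.49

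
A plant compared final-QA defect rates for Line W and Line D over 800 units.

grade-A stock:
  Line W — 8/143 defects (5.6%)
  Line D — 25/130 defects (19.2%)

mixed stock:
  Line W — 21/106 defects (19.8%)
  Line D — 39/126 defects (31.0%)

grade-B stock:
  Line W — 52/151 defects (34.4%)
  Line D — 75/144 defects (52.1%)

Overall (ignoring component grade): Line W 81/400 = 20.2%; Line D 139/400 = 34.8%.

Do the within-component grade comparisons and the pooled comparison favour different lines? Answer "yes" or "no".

no

Within each component grade level (grade-A stock 5.6% vs 19.2%; mixed stock 19.8% vs 31.0%; grade-B stock 34.4% vs 52.1%), Line W has the lower rate every time. Pooled: 20.2% vs 34.8% — Line W has the lower rate overall. They agree.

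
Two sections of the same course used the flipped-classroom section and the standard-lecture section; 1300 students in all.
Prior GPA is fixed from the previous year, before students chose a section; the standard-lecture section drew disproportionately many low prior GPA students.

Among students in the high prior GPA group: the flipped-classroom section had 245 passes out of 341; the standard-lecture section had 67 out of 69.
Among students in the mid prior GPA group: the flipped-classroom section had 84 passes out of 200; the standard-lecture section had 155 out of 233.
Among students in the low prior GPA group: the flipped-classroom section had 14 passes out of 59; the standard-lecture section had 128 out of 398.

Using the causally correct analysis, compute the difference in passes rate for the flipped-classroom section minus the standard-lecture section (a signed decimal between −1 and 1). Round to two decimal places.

-0.19

Within every prior GPA band level the standard-lecture section has the higher rate, yet pooled the flipped-classroom section does — Simpson's reversal.
The imbalance in prior GPA band arose from how students were allocated, not from anything the teaching method did; and prior GPA band independently affects the outcome. The pooled gap is confounded — condition on prior GPA band.
Adjusting over the population distribution of prior GPA band: 0.315·(0.718−0.971) + 0.333·(0.420−0.665) + 0.352·(0.237−0.322) = -0.191.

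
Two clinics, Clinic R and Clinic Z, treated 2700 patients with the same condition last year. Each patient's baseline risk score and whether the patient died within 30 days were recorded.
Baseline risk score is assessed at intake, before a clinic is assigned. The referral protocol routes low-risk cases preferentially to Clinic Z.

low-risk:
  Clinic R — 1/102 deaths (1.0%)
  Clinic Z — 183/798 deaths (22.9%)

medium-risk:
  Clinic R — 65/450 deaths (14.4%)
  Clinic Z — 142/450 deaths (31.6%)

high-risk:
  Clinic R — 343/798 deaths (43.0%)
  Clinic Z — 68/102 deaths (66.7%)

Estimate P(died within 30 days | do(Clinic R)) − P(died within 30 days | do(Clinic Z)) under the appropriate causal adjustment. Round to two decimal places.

Baseline risk score is set before the clinic has any effect — it is not caused by the clinic — and it independently drives the outcome. That makes it a confounder, so the causal comparison is within baseline risk score levels.
Adjusting over the population distribution of baseline risk score: 0.333·(0.010−0.229) + 0.333·(0.144−0.316) + 0.333·(0.430−0.667) = -0.209.

-0.21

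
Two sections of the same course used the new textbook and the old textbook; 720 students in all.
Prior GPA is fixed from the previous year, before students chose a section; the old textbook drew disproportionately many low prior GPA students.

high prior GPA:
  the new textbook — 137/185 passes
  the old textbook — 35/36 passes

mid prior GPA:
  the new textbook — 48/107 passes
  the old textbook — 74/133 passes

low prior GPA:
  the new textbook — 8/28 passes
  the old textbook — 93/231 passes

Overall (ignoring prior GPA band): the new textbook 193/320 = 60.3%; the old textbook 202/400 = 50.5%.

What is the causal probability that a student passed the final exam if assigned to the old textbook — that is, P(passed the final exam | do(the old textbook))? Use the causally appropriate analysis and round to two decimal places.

The prior GPA band-specific comparison favours the old textbook throughout, but the pooled figures favour the new textbook. The question is whether to condition on prior GPA band.
Here prior GPA band is a common cause — it drives both which teaching method a case falls under and the outcome. The crude comparison mixes populations; the stratum-specific rates are the causally relevant ones.
Standardising the old textbook to the population prior GPA band mix: 0.307·35/36 + 0.333·74/133 + 0.360·93/231 = 0.629.

0.63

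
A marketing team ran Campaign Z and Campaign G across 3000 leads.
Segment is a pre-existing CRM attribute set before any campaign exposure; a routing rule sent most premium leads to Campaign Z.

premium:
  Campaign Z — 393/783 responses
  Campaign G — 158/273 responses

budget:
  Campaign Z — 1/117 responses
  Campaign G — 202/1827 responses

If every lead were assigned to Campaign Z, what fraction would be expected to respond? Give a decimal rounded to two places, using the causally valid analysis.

0.18

Within every customer segment level Campaign G has the higher rate, yet pooled Campaign Z does — Simpson's reversal.
Customer segment is set before the campaign has any effect — it is not caused by the campaign — and it independently drives the outcome. That makes it a confounder, so the causal comparison is within customer segment levels.
Standardising Campaign Z to the population customer segment mix: 0.352·393/783 + 0.648·1/117 = 0.182.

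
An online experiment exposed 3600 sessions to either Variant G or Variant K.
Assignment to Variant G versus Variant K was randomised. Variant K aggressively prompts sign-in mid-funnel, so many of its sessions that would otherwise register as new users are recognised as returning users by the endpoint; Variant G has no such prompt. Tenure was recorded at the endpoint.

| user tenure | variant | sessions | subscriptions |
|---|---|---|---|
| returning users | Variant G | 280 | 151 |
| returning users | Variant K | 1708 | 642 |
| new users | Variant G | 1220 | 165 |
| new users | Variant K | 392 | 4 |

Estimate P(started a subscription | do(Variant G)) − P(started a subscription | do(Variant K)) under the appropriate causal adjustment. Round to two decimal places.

User tenure is downstream of the variant. One should not condition on a consequence of treatment, so the overall rates are the right comparison.
The causal difference is the pooled difference: 0.211 − 0.308 = -0.097.

-0.10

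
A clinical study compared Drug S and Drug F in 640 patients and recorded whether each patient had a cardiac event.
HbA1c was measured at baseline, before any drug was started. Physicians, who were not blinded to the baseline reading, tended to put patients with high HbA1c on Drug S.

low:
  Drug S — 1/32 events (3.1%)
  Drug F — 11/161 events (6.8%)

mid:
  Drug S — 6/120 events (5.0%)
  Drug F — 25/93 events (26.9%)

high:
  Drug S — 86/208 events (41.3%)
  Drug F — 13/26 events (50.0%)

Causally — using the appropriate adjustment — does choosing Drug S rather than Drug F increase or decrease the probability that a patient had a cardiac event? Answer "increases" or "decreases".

The stratified and pooled comparisons disagree (Drug S wins within each HbA1c; Drug F wins overall), so the answer turns on the causal role of HbA1c.
Since HbA1c is a pre-existing factor (not a product of the drug) and it affects the outcome on its own, it is a confounder. The stratified rates, not the pooled rate, identify the causal effect.
Within each level — low: 3.1% vs 6.8%; mid: 5.0% vs 26.9%; high: 41.3% vs 50.0% — Drug S is lower every time.

decreases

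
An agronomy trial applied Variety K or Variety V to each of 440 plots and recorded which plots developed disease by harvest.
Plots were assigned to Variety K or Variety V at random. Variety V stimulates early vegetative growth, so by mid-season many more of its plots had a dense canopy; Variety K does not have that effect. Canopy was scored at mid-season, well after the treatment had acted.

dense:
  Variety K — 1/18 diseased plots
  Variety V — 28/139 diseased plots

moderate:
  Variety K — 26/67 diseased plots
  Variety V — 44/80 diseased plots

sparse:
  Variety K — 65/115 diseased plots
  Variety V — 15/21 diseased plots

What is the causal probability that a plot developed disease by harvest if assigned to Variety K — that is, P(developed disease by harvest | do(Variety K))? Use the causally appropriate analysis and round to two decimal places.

Within every mid-season canopy level Variety K has the lower rate, yet pooled Variety V does — Simpson's reversal.
Mid-season canopy is recorded after the variety and is itself shifted by it — it sits on the causal path from variety to outcome. Conditioning on a mediator would strip out part of the effect we want; the pooled comparison gives the total causal effect.
So P(outcome | do(Variety K)) is just the pooled rate for Variety K: 92/200 = 0.460.

0.46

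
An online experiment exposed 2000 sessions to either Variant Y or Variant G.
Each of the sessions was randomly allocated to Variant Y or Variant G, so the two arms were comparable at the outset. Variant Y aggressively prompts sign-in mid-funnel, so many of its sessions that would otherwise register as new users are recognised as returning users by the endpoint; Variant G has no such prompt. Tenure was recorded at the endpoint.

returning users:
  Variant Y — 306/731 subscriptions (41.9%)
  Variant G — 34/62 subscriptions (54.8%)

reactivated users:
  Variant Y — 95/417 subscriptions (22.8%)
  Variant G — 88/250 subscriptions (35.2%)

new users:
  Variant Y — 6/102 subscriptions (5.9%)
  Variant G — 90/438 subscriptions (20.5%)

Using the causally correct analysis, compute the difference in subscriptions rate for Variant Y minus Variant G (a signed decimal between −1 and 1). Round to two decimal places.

+0.04

The distribution of user tenure is itself part of what the variant does — it is an intermediate outcome. Holding it fixed would remove that part of the effect; the total effect is the pooled difference.
The causal difference is the pooled difference: 0.326 − 0.283 = +0.043.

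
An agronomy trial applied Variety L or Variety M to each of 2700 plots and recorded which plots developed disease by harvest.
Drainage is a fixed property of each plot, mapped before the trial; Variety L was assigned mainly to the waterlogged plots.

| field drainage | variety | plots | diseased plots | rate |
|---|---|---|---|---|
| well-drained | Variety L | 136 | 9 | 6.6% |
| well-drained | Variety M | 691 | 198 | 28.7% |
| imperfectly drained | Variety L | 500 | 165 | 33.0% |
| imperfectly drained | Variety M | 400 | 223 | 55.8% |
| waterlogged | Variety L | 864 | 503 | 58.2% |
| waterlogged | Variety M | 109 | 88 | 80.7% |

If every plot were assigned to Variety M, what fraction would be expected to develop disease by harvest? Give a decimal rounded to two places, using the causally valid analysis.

The stratified and pooled comparisons disagree (Variety L wins within each field drainage; Variety M wins overall), so the answer turns on the causal role of field drainage.
The imbalance in field drainage arose from how plots were allocated, not from anything the variety did; and field drainage independently affects the outcome. The pooled gap is confounded — condition on field drainage.
Standardising Variety M to the population field drainage mix: 0.306·198/691 + 0.333·223/400 + 0.360·88/109 = 0.565.

0.56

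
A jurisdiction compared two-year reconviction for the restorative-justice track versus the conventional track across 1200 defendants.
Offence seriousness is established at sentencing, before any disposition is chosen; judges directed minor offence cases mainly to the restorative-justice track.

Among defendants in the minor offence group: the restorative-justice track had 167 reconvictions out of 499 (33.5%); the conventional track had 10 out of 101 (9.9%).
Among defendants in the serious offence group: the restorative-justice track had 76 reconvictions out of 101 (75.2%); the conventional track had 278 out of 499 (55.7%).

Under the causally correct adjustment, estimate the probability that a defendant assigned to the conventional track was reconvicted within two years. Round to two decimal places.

Offence seriousness is set before the disposition has any effect — it is not caused by the disposition — and it independently drives the outcome. That makes it a confounder, so the causal comparison is within offence seriousness levels.
Standardising the conventional track to the population offence seriousness mix: 0.500·10/101 + 0.500·278/499 = 0.328.

0.33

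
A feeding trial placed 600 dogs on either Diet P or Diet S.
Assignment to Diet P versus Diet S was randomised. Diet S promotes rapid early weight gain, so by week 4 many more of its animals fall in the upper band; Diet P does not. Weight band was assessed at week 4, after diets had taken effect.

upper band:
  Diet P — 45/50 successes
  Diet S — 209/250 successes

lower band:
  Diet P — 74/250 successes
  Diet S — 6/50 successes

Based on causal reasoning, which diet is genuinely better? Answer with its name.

Diet S

Because the diet influences week-4 weight band, week-4 weight band is a post-treatment mediator, not a confounder. Stratifying on it would bias the estimate; the causal effect is the crude pooled difference.
Pooled: Diet P 39.7% vs Diet S 71.7%; Diet S is higher overall.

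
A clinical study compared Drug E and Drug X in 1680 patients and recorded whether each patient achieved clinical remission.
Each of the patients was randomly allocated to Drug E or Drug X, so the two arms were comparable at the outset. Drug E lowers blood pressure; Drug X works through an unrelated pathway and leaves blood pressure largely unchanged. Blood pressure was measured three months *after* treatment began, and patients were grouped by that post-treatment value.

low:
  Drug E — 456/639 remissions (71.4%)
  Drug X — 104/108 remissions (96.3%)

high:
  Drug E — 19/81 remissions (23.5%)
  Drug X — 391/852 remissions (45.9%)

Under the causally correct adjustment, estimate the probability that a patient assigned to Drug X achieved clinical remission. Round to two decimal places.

Because the drug influences blood pressure, blood pressure is a post-treatment mediator, not a confounder. Stratifying on it would bias the estimate; the causal effect is the crude pooled difference.
So P(outcome | do(Drug X)) is just the pooled rate for Drug X: 495/960 = 0.516.

0.52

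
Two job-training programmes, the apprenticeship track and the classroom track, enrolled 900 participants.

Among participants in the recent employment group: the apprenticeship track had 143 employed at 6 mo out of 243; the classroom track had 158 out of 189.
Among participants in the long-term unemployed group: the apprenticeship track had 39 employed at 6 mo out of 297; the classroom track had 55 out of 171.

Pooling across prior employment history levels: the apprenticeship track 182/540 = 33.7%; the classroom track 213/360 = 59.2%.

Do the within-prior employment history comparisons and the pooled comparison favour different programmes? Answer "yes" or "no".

Within each prior employment history level (recent employment 58.8% vs 83.6%; long-term unemployed 13.1% vs 32.2%), the classroom track has the higher rate every time. Pooled: 33.7% vs 59.2% — the classroom track has the higher rate overall. They agree.

no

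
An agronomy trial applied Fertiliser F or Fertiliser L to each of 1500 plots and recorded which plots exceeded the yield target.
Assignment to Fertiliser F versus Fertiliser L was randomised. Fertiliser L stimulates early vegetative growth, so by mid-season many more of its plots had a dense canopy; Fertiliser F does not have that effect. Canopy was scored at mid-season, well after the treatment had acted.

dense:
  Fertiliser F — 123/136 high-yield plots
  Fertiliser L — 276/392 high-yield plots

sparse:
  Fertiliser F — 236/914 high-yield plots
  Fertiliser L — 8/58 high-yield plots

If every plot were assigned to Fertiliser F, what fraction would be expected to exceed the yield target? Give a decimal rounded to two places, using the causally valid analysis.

The mid-season canopy-specific comparison favours Fertiliser F throughout, but the pooled figures favour Fertiliser L. The question is whether to condition on mid-season canopy.
Stratifying would compare fertilisers among plots the fertilisers themselves sorted into mid-season canopy groups — a form of selection on an intermediate. The unconditioned pooled rates give the total causal effect.
So P(outcome | do(Fertiliser F)) is just the pooled rate for Fertiliser F: 359/1050 = 0.342.

0.34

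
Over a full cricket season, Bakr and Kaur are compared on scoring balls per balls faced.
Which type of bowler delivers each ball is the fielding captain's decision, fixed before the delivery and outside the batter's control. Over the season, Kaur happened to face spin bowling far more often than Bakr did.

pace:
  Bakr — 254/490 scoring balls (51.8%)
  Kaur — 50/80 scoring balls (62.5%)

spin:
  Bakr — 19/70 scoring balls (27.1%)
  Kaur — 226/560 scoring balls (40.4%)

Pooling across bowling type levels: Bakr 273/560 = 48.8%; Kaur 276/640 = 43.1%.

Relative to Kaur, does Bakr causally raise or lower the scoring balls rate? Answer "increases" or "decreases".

Bowling type is set before the player has any effect — it is not caused by the player — and it independently drives the outcome. That makes it a confounder, so the causal comparison is within bowling type levels.
Within each level — pace: 51.8% vs 62.5%; spin: 27.1% vs 40.4% — Kaur is higher every time.

decreases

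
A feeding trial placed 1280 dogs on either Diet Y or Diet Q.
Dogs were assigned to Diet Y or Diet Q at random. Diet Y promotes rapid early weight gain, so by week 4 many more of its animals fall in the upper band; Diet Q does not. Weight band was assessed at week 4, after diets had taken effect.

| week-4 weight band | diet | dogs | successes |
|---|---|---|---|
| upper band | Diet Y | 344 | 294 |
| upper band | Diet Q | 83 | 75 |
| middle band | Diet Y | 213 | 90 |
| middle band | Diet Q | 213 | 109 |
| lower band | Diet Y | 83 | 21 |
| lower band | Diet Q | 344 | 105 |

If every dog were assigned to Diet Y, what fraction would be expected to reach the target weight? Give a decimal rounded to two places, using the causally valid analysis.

0.63

Week-4 weight band is downstream of the diet. One should not condition on a consequence of treatment, so the overall rates are the right comparison.
So P(outcome | do(Diet Y)) is just the pooled rate for Diet Y: 405/640 = 0.633.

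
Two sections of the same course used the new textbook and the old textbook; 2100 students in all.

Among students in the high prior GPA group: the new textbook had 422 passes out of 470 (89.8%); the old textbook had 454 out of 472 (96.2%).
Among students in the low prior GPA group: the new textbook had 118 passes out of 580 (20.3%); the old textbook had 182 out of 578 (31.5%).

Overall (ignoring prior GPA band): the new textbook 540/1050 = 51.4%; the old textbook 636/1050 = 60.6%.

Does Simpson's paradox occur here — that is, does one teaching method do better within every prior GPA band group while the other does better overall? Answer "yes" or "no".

Within each prior GPA band level (high prior GPA 89.8% vs 96.2%; low prior GPA 20.3% vs 31.5%), the old textbook has the higher rate every time. Pooled: 51.4% vs 60.6% — the old textbook has the higher rate overall. They agree.

no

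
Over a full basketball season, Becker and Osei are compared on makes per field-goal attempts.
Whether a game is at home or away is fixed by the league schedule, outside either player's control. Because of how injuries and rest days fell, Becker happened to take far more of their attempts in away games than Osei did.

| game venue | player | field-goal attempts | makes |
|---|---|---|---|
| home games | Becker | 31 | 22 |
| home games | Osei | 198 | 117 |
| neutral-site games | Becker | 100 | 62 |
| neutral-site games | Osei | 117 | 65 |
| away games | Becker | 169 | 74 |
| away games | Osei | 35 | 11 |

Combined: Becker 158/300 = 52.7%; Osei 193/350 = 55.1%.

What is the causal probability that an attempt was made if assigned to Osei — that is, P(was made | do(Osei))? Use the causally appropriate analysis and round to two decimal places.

The stratified and pooled comparisons disagree (Becker wins within each game venue; Osei wins overall), so the answer turns on the causal role of game venue.
Nothing the player does changes game venue; the imbalance is an allocation artefact. With game venue also predicting the outcome, the pooled figure is confounded, and the within-stratum comparison is the causal one.
Standardising Osei to the population game venue mix: 0.352·117/198 + 0.334·65/117 + 0.314·11/35 = 0.492.

0.49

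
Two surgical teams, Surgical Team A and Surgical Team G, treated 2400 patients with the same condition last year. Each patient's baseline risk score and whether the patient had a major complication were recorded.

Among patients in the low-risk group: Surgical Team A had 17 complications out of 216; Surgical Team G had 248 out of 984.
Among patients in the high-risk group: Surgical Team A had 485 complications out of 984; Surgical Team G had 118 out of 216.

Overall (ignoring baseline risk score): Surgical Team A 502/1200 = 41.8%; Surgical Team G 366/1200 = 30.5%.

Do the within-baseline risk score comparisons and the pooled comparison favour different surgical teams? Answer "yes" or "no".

yes

Within each baseline risk score level (low-risk 7.9% vs 25.2%; high-risk 49.3% vs 54.6%), Surgical Team A has the lower rate every time. Pooled: 41.8% vs 30.5% — Surgical Team G has the lower rate overall. The two comparisons disagree.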